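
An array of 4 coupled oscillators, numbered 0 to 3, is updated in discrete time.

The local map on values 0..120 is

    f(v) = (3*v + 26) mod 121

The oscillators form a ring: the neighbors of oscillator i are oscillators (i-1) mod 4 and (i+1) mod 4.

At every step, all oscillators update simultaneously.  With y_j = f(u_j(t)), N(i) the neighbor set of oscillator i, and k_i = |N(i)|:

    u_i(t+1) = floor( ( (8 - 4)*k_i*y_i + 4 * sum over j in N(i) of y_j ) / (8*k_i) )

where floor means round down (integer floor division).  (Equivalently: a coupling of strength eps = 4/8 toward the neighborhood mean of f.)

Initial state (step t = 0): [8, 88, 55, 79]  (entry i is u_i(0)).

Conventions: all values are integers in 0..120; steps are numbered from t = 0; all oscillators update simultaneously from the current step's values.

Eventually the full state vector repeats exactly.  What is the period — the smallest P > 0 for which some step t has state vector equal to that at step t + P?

Simulating step by step:
t=0: [8, 88, 55, 79]
t=1: [42, 54, 52, 40]
t=2: [38, 56, 53, 35]
t=3: [30, 57, 52, 25]
t=4: [102, 82, 74, 94]
t=5: [69, 39, 27, 57]
t=6: [80, 65, 78, 92]
t=7: [52, 60, 49, 40]
t=8: [58, 70, 53, 40]
t=9: [74, 93, 67, 48]
t=10: [31, 59, 81, 52]
t=11: [95, 77, 49, 67]
t=12: [64, 37, 56, 83]
t=13: [60, 50, 48, 59]
t=14: [76, 61, 58, 74]
t=15: [29, 66, 63, 25]
t=16: [107, 103, 98, 102]
t=17: [98, 92, 84, 90]
t=18: [67, 58, 46, 55]
t=19: [90, 76, 58, 72]
t=20: [30, 39, 42, 33]
t=21: [64, 47, 22, 38]
t=22: [64, 70, 62, 56]
t=23: [95, 104, 92, 83]
t=24: [66, 80, 62, 48]
t=25: [69, 60, 63, 73]
t=26: [78, 94, 69, 53]
t=27: [41, 65, 88, 64]
t=28: [63, 69, 73, 67]
t=29: [101, 80, 56, 77]
t=30: [53, 52, 46, 47]
t=31: [58, 57, 48, 49]
t=32: [71, 70, 56, 58]
t=33: [107, 105, 85, 87]
t=34: [88, 85, 55, 58]
t=35: [53, 49, 64, 69]
t=36: [73, 66, 89, 96]
t=37: [45, 65, 69, 49]
t=38: [58, 88, 94, 64]
t=39: [75, 60, 69, 84]
t=40: [34, 72, 86, 48]
t=41: [15, 12, 33, 36]
t=42: [54, 49, 20, 25]
t=43: [71, 64, 81, 88]
t=44: [95, 84, 49, 60]
t=45: [64, 48, 56, 72]
t=46: [60, 67, 48, 42]
t=47: [76, 86, 58, 49]
t=48: [29, 43, 63, 48]
t=49: [77, 68, 67, 76]
t=50: [37, 84, 83, 36]
t=51: [20, 30, 28, 18]
t=52: [92, 107, 104, 89]
t=53: [69, 91, 87, 64]
t=54: [94, 67, 61, 87]
t=55: [70, 91, 81, 61]
t=56: [93, 64, 49, 79]
t=57: [61, 77, 55, 39]
t=58: [53, 47, 44, 50]
t=59: [57, 48, 43, 52]
t=60: [65, 52, 44, 58]
t=61: [85, 64, 53, 73]
t=62: [44, 74, 57, 27]
t=63: [46, 31, 66, 81]
t=64: [58, 96, 88, 50]
t=65: [71, 67, 55, 59]
t=66: [106, 100, 82, 88]
t=67: [84, 75, 48, 57]
t=68: [39, 25, 45, 59]
t=69: [56, 66, 65, 56]
t=70: [80, 94, 94, 79]
t=71: [33, 55, 54, 33]
t=72: [20, 52, 52, 19]
t=73: [79, 67, 66, 78]
t=74: [41, 84, 82, 40]
t=75: [29, 32, 30, 27]
t=76: [83, 57, 85, 110]
t=77: [64, 56, 67, 75]
t=78: [69, 87, 73, 55]
t=79: [84, 51, 30, 63]
t=80: [56, 67, 96, 85]
t=81: [72, 89, 72, 55]
t=82: [30, 25, 30, 35]
t=83: [85, 108, 85, 63]
t=84: [70, 73, 70, 66]
t=85: [84, 59, 84, 109]
t=86: [66, 59, 66, 73]
t=87: [72, 92, 72, 53]
t=88: [31, 30, 31, 32]
t=89: [88, 117, 88, 60]
t=90: [48, 31, 48, 66]
t=91: [80, 84, 80, 76]
t=92: [24, 30, 24, 18]
t=93: [98, 107, 98, 89]
t=94: [78, 91, 78, 64]
t=95: [47, 37, 47, 57]
t=96: [46, 31, 46, 61]
t=97: [73, 81, 73, 65]
t=98: [33, 15, 33, 51]
t=99: [34, 37, 34, 31]
t=100: [37, 11, 37, 63]
t=101: [46, 37, 46, 55]
t=102: [43, 29, 43, 56]
t=103: [63, 73, 63, 53]
t=104: [63, 48, 63, 79]
t=105: [64, 71, 64, 57]
t=106: [97, 107, 97, 86]
t=107: [74, 90, 74, 58]
t=108: [36, 30, 36, 42]
t=109: [43, 64, 43, 22]
t=110: [64, 65, 64, 63]
t=111: [97, 98, 97, 95]
t=112: [74, 76, 74, 72]
t=113: [6, 9, 6, 3]
t=114: [44, 48, 44, 39]
t=115: [36, 43, 36, 29]
t=116: [43, 23, 43, 63]
t=117: [64, 64, 64, 64]
t=118: [97, 97, 97, 97]
t=119: [75, 75, 75, 75]
t=120: [9, 9, 9, 9]
t=121: [53, 53, 53, 53]
t=122: [64, 64, 64, 64]

Answer: 5
Key observation: The state at step 117, [64, 64, 64, 64], reappears at step 122 — and no state repeats earlier — so the cycle the system enters has period 5.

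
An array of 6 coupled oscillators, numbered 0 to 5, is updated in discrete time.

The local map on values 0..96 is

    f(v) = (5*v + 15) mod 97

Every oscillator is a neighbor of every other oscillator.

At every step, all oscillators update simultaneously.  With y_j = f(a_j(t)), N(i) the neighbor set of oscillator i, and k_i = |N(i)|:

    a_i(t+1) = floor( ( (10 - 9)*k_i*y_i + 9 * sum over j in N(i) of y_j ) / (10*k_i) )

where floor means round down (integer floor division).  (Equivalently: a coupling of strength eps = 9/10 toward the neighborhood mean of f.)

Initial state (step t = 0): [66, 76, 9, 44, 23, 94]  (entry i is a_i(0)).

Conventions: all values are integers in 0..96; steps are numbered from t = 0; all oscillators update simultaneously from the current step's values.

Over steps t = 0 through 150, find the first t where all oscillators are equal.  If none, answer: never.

Answer: 4
Key observation: Synchronization is absorbing here: once all oscillators are equal they stay equal, and step 4 is the first all-equal step.

Derivation:
t=0: [66, 76, 9, 44, 23, 94]  (not all equal)
t=1: [30, 34, 30, 31, 32, 35]  (not all equal)
t=2: [78, 77, 78, 78, 78, 76]  (not all equal)
t=3: [14, 14, 14, 14, 14, 15]  (not all equal)
t=4: [85, 85, 85, 85, 85, 85]  (all equal)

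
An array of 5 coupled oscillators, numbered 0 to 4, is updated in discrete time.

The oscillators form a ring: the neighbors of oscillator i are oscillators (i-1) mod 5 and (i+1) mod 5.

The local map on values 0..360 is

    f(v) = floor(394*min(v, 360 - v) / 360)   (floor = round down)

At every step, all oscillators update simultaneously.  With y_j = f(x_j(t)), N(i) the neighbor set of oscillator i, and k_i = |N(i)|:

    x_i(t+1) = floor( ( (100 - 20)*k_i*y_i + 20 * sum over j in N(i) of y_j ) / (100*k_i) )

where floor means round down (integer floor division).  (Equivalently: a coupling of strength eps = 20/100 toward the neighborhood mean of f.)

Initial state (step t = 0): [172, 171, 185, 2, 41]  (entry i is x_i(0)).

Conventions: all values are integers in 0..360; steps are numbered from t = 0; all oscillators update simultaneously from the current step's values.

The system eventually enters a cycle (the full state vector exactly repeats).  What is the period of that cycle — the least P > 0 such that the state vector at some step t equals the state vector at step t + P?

Answer: 2
Key observation: The state at step 13, [187, 187, 187, 187, 187], reappears at step 15 — and no state repeats earlier — so the cycle the system enters has period 2.

Derivation:
t=0: [172, 171, 185, 2, 41]
t=1: [173, 187, 171, 25, 54]
t=2: [176, 188, 171, 46, 68]
t=3: [179, 188, 173, 66, 83]
t=4: [183, 188, 177, 85, 98]
t=5: [183, 189, 182, 104, 114]
t=6: [185, 188, 185, 122, 129]
t=7: [185, 188, 184, 139, 145]
t=8: [187, 188, 187, 156, 160]
t=9: [187, 188, 187, 172, 175]
t=10: [189, 188, 188, 188, 190]
t=11: [187, 187, 188, 187, 186]
t=12: [189, 188, 188, 189, 189]
t=13: [187, 187, 187, 187, 187]
t=14: [189, 189, 189, 189, 189]
t=15: [187, 187, 187, 187, 187]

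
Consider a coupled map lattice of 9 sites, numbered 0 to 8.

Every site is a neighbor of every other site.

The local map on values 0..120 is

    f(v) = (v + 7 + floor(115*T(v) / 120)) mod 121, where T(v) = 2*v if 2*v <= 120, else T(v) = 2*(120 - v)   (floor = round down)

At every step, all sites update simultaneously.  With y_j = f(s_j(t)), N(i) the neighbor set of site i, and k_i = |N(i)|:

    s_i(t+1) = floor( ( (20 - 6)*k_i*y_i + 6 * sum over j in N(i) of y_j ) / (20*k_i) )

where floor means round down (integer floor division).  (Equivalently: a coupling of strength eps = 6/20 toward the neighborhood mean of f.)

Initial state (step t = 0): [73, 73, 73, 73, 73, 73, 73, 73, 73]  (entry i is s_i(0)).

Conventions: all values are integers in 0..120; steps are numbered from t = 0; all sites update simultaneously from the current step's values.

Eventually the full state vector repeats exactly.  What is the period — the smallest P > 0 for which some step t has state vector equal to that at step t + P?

Answer: 23
Key observation: The state at step 1, [49, 49, 49, 49, 49, 49, 49, 49, 49], reappears at step 24 — and no state repeats earlier — so the cycle the system enters has period 23.

Derivation:
t=0: [73, 73, 73, 73, 73, 73, 73, 73, 73]
t=1: [49, 49, 49, 49, 49, 49, 49, 49, 49]
t=2: [28, 28, 28, 28, 28, 28, 28, 28, 28]
t=3: [88, 88, 88, 88, 88, 88, 88, 88, 88]
t=4: [35, 35, 35, 35, 35, 35, 35, 35, 35]
t=5: [109, 109, 109, 109, 109, 109, 109, 109, 109]
t=6: [16, 16, 16, 16, 16, 16, 16, 16, 16]
t=7: [53, 53, 53, 53, 53, 53, 53, 53, 53]
t=8: [40, 40, 40, 40, 40, 40, 40, 40, 40]
t=9: [2, 2, 2, 2, 2, 2, 2, 2, 2]
t=10: [12, 12, 12, 12, 12, 12, 12, 12, 12]
t=11: [42, 42, 42, 42, 42, 42, 42, 42, 42]
t=12: [8, 8, 8, 8, 8, 8, 8, 8, 8]
t=13: [30, 30, 30, 30, 30, 30, 30, 30, 30]
t=14: [94, 94, 94, 94, 94, 94, 94, 94, 94]
t=15: [29, 29, 29, 29, 29, 29, 29, 29, 29]
t=16: [91, 91, 91, 91, 91, 91, 91, 91, 91]
t=17: [32, 32, 32, 32, 32, 32, 32, 32, 32]
t=18: [100, 100, 100, 100, 100, 100, 100, 100, 100]
t=19: [24, 24, 24, 24, 24, 24, 24, 24, 24]
t=20: [77, 77, 77, 77, 77, 77, 77, 77, 77]
t=21: [45, 45, 45, 45, 45, 45, 45, 45, 45]
t=22: [17, 17, 17, 17, 17, 17, 17, 17, 17]
t=23: [56, 56, 56, 56, 56, 56, 56, 56, 56]
t=24: [49, 49, 49, 49, 49, 49, 49, 49, 49]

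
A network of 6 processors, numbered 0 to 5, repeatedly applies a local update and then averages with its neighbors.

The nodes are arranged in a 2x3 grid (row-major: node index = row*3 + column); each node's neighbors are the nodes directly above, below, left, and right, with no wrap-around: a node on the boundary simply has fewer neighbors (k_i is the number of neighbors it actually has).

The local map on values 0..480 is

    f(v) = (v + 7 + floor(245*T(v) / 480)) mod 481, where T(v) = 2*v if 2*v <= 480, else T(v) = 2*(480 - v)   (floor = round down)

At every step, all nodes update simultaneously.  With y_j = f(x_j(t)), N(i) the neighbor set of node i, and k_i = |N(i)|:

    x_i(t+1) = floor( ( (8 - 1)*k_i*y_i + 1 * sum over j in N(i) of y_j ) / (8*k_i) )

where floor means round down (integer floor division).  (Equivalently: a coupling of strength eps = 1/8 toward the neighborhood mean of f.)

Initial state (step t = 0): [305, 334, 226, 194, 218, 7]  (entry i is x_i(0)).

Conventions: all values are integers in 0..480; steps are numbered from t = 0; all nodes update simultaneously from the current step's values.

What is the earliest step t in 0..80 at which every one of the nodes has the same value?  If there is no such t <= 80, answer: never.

Answer: never
Key observation: The state at step 26 reappears at step 30 — the system is in a cycle of period 4 from step 26 on.  No step 0..30 is synchronized, and the cycle repeats forever, so no step up to 80 (or ever) has all nodes equal.

Derivation:
t=0: [305, 334, 226, 194, 218, 7]  (not all equal)
t=1: [33, 46, 407, 377, 409, 75]  (not all equal)
t=2: [70, 90, 22, 12, 17, 139]  (not all equal)
t=3: [143, 174, 74, 38, 56, 256]  (not all equal)
t=4: [285, 337, 159, 98, 123, 26]  (not all equal)
t=5: [22, 31, 291, 195, 234, 88]  (not all equal)
t=6: [74, 82, 23, 384, 446, 191]  (not all equal)
t=7: [147, 159, 81, 17, 29, 346]  (not all equal)
t=8: [289, 309, 169, 58, 72, 21]  (not all equal)
t=9: [16, 29, 308, 118, 140, 74]  (not all equal)
t=10: [53, 70, 21, 234, 272, 155]  (not all equal)
t=11: [138, 136, 72, 426, 48, 283]  (not all equal)
t=12: [267, 268, 151, 30, 103, 24]  (not all equal)
t=13: [13, 31, 277, 72, 193, 81]  (not all equal)
t=14: [42, 78, 23, 159, 363, 174]  (not all equal)
t=15: [110, 149, 79, 293, 42, 317]  (not all equal)
t=16: [220, 289, 165, 27, 93, 23]  (not all equal)
t=17: [399, 48, 301, 93, 174, 79]  (not all equal)
t=18: [24, 106, 24, 192, 332, 168]  (not all equal)
t=19: [86, 198, 83, 349, 47, 306]  (not all equal)
t=20: [183, 375, 178, 24, 106, 25]  (not all equal)
t=21: [332, 47, 324, 85, 198, 86]  (not all equal)
t=22: [25, 106, 25, 181, 375, 183]  (not all equal)
t=23: [86, 198, 87, 329, 47, 333]  (not all equal)
t=24: [183, 375, 185, 25, 106, 25]  (not all equal)
t=25: [333, 47, 336, 87, 198, 87]  (not all equal)
t=26: [25, 106, 25, 185, 375, 185]  (not all equal)
t=27: [87, 198, 87, 336, 47, 336]  (not all equal)
t=28: [185, 375, 185, 25, 106, 25]  (not all equal)
t=29: [336, 47, 336, 87, 198, 87]  (not all equal)
t=30: [25, 106, 25, 185, 375, 185]  (not all equal)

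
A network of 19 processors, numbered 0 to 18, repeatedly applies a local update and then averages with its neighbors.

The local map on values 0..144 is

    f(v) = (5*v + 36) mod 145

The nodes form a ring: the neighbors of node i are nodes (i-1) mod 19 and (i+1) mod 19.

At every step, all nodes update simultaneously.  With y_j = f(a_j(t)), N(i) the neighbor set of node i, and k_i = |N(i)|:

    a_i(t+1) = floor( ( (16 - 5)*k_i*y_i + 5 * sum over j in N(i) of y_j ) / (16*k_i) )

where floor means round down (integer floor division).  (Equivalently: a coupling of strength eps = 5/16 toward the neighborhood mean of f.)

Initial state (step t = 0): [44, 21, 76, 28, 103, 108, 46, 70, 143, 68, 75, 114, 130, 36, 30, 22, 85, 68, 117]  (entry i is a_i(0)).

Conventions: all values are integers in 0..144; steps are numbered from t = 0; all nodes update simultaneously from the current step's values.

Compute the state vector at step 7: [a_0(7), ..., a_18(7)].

Simulating step by step:
t=0: [44, 21, 76, 28, 103, 108, 46, 70, 143, 68, 75, 114, 130, 36, 30, 22, 85, 68, 117]
t=1: [104, 133, 113, 59, 106, 133, 120, 88, 46, 82, 100, 53, 88, 71, 39, 11, 31, 69, 58]
t=2: [107, 105, 39, 51, 115, 112, 63, 55, 91, 42, 72, 29, 45, 89, 89, 83, 60, 75, 57]
t=3: [118, 121, 78, 18, 23, 25, 47, 32, 57, 94, 94, 59, 92, 56, 41, 25, 53, 95, 61]
t=4: [49, 70, 122, 108, 26, 31, 97, 59, 40, 64, 66, 48, 52, 42, 72, 27, 21, 61, 54]
t=5: [111, 97, 82, 110, 43, 48, 72, 55, 79, 71, 83, 102, 40, 86, 92, 56, 108, 59, 40]
t=6: [35, 62, 21, 22, 94, 123, 96, 53, 116, 93, 44, 93, 84, 45, 50, 49, 107, 64, 70]
t=7: [69, 70, 105, 33, 60, 72, 68, 25, 36, 68, 96, 66, 42, 105, 136, 136, 125, 81, 86]

Answer: [69, 70, 105, 33, 60, 72, 68, 25, 36, 68, 96, 66, 42, 105, 136, 136, 125, 81, 86]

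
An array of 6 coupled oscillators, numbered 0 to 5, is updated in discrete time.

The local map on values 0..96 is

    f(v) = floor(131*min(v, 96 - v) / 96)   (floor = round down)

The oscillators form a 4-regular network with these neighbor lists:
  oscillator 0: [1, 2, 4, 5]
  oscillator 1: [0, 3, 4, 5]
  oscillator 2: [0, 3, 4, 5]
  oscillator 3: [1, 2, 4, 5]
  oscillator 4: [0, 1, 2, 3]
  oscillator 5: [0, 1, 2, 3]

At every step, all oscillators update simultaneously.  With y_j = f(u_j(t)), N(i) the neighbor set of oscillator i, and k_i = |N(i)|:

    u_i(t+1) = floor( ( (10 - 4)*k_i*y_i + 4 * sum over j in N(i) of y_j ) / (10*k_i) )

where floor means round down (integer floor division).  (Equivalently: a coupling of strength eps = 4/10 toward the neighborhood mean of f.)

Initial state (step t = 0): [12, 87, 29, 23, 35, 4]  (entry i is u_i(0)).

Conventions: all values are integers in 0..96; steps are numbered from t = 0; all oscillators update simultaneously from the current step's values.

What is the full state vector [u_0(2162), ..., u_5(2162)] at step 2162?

Answer: [64, 64, 64, 64, 64, 64]
Key observation: The state at step 18, [61, 61, 61, 61, 61, 61], reappears at step 24: the system is in a cycle of period 6 from step 18 on.  Therefore the state at step 2162 equals the state at step 18 + ((2162 - 18) mod 6) = 20, which is [64, 64, 64, 64, 64, 64].

Derivation:
t=0: [12, 87, 29, 23, 35, 4]
t=1: [19, 17, 33, 28, 38, 12]
t=2: [28, 26, 40, 36, 43, 22]
t=3: [40, 38, 49, 47, 52, 35]
t=4: [54, 53, 60, 60, 59, 51]
t=5: [56, 56, 51, 51, 51, 57]
t=6: [55, 55, 59, 59, 59, 54]
t=7: [54, 54, 51, 51, 51, 55]
t=8: [57, 57, 60, 60, 60, 56]
t=9: [52, 52, 49, 49, 49, 52]
t=10: [60, 60, 63, 63, 63, 60]
t=11: [48, 48, 45, 45, 45, 48]
t=12: [64, 64, 61, 61, 61, 64]
t=13: [43, 43, 46, 46, 46, 43]
t=14: [58, 58, 61, 61, 61, 58]
t=15: [50, 50, 47, 47, 47, 50]
t=16: [62, 62, 63, 63, 63, 62]
t=17: [45, 45, 45, 45, 45, 45]
t=18: [61, 61, 61, 61, 61, 61]
t=19: [47, 47, 47, 47, 47, 47]
t=20: [64, 64, 64, 64, 64, 64]
t=21: [43, 43, 43, 43, 43, 43]
t=22: [58, 58, 58, 58, 58, 58]
t=23: [51, 51, 51, 51, 51, 51]
t=24: [61, 61, 61, 61, 61, 61]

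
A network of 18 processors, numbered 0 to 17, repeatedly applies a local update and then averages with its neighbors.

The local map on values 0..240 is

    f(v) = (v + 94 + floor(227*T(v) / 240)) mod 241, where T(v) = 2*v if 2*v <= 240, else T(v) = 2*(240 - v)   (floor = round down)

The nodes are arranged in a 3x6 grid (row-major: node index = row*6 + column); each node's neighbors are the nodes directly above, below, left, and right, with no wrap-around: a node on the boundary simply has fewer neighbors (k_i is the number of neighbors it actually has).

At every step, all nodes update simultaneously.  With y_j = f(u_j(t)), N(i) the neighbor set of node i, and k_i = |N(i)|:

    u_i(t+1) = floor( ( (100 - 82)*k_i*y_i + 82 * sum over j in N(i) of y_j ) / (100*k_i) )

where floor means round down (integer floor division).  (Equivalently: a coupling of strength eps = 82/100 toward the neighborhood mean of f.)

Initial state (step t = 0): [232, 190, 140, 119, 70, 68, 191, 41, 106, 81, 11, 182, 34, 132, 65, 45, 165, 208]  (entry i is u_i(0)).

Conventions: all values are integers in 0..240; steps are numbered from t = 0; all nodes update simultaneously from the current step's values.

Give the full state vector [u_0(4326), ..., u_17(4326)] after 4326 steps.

Answer: [166, 166, 166, 166, 166, 166, 166, 166, 166, 166, 166, 166, 166, 166, 166, 166, 166, 166]
Key observation: The state at step 7, [158, 158, 158, 158, 158, 158, 158, 158, 158, 158, 158, 158, 158, 158, 158, 158, 158, 158], reappears at step 9: the system is in a cycle of period 2 from step 7 on.  Therefore the state at step 4326 equals the state at step 7 + ((4326 - 7) mod 2) = 8, which is [166, 166, 166, 166, 166, 166, 166, 166, 166, 166, 166, 166, 166, 166, 166, 166, 166, 166].

Derivation:
t=0: [232, 190, 140, 119, 70, 68, 191, 41, 106, 81, 11, 182, 34, 132, 65, 45, 165, 208]
t=1: [129, 159, 167, 124, 111, 90, 162, 165, 135, 160, 113, 106, 167, 155, 163, 118, 157, 146]
t=2: [168, 168, 177, 170, 164, 156, 168, 168, 165, 184, 168, 156, 163, 160, 178, 169, 180, 165]
t=3: [157, 154, 155, 151, 159, 164, 158, 158, 150, 154, 154, 162, 160, 156, 157, 147, 155, 156]
t=4: [167, 167, 170, 168, 166, 162, 165, 168, 168, 171, 166, 164, 166, 165, 170, 169, 169, 165]
t=5: [158, 156, 156, 155, 158, 159, 157, 158, 155, 156, 157, 159, 158, 157, 156, 155, 157, 158]
t=6: [166, 166, 167, 166, 166, 165, 166, 167, 166, 167, 166, 165, 166, 166, 167, 167, 167, 166]
t=7: [158, 158, 158, 158, 158, 158, 158, 158, 158, 158, 158, 158, 158, 158, 158, 158, 158, 158]
t=8: [166, 166, 166, 166, 166, 166, 166, 166, 166, 166, 166, 166, 166, 166, 166, 166, 166, 166]
t=9: [158, 158, 158, 158, 158, 158, 158, 158, 158, 158, 158, 158, 158, 158, 158, 158, 158, 158]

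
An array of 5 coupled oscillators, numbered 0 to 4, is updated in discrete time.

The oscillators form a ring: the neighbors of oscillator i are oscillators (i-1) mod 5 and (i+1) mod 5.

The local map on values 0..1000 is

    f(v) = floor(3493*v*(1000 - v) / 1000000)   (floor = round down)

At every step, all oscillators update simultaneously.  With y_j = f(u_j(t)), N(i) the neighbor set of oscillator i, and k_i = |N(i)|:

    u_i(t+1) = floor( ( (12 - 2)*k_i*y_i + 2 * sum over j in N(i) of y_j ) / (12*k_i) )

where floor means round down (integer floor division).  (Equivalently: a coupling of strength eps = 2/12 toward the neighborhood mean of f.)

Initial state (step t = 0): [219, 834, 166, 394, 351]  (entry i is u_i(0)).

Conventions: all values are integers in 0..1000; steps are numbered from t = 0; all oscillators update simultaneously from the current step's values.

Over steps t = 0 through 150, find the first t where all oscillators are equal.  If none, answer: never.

Answer: never
Key observation: The state at step 11 reappears at step 15 — the system is in a cycle of period 4 from step 11 on.  No step 0..15 is synchronized, and the cycle repeats forever, so no step up to 150 (or ever) has all oscillators equal.

Derivation:
t=0: [219, 834, 166, 394, 351]  (not all equal)
t=1: [604, 492, 512, 801, 781]  (not all equal)
t=2: [818, 869, 845, 585, 613]  (not all equal)
t=3: [535, 412, 484, 813, 804]  (not all equal)
t=4: [839, 850, 841, 561, 574]  (not all equal)
t=5: [500, 449, 497, 826, 822]  (not all equal)
t=6: [842, 865, 841, 533, 540]  (not all equal)
t=7: [492, 416, 495, 835, 833]  (not all equal)
t=8: [838, 852, 838, 514, 517]  (not all equal)
t=9: [504, 445, 504, 838, 838]  (not all equal)
t=10: [838, 863, 838, 507, 507]  (not all equal)
t=11: [502, 422, 502, 839, 839]  (not all equal)
t=12: [837, 854, 837, 504, 504]  (not all equal)
t=13: [505, 441, 505, 839, 839]  (not all equal)
t=14: [838, 863, 838, 504, 504]  (not all equal)
t=15: [502, 422, 502, 839, 839]  (not all equal)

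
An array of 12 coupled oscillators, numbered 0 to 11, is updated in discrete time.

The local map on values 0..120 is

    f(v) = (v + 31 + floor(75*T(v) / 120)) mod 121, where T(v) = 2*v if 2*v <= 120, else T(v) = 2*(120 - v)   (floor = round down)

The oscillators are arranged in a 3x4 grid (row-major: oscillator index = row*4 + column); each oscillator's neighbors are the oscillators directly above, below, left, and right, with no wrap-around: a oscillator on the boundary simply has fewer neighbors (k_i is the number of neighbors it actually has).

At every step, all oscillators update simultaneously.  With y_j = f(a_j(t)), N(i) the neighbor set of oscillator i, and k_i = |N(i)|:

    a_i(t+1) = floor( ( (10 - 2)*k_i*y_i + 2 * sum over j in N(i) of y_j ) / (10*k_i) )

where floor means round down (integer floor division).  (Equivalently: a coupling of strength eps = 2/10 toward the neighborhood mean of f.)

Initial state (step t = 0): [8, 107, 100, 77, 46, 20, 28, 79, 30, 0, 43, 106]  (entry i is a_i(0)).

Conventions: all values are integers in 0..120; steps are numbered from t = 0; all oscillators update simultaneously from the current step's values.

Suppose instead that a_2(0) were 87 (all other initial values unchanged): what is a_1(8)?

Simulating step by step:
t=0: [8, 107, 87, 77, 46, 20, 28, 79, 30, 0, 43, 106]
t=1: [43, 37, 41, 39, 25, 69, 83, 43, 82, 36, 15, 31]
t=2: [24, 94, 19, 95, 75, 51, 36, 21, 51, 99, 67, 87]
t=3: [75, 40, 70, 43, 41, 30, 100, 74, 26, 34, 46, 42]
t=4: [33, 12, 36, 13, 16, 85, 37, 35, 82, 98, 20, 8]
t=5: [96, 63, 105, 70, 65, 44, 107, 102, 41, 38, 74, 57]
t=6: [37, 40, 34, 40, 37, 19, 32, 34, 17, 96, 45, 37]
t=7: [102, 19, 92, 21, 108, 71, 97, 100, 70, 39, 25, 103]
t=8: [37, 65, 42, 69, 34, 46, 38, 37, 48, 105, 82, 39]

Answer: a_1(8) = 65
Key observation: This trace re-runs the system from the modified initial state.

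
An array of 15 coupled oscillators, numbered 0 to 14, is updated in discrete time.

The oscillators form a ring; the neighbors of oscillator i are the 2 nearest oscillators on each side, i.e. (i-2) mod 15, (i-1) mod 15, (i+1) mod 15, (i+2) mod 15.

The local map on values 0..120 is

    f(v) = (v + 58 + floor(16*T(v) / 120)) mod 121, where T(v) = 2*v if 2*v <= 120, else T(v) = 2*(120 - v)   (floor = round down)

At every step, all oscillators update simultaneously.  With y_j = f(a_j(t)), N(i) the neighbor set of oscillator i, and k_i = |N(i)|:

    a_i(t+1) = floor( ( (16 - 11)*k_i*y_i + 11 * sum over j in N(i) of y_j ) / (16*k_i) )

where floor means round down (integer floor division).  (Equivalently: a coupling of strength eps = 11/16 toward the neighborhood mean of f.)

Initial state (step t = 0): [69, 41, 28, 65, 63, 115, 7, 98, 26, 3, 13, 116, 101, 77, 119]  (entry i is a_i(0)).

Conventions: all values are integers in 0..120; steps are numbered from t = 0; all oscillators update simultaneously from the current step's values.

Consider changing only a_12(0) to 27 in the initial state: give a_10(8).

Simulating step by step:
t=0: [69, 41, 28, 65, 63, 115, 7, 98, 26, 3, 13, 116, 27, 77, 119]
t=1: [54, 65, 56, 51, 43, 40, 54, 58, 69, 63, 74, 60, 64, 45, 59]
t=2: [27, 9, 25, 42, 55, 55, 44, 28, 15, 15, 17, 32, 32, 43, 29]
t=3: [91, 87, 75, 63, 56, 57, 66, 75, 86, 83, 84, 93, 96, 100, 93]
t=4: [34, 29, 22, 17, 13, 13, 17, 22, 27, 30, 32, 35, 37, 38, 37]
t=5: [98, 92, 86, 80, 77, 77, 80, 85, 90, 94, 98, 101, 102, 103, 102]
t=6: [39, 35, 32, 28, 26, 26, 28, 31, 34, 37, 39, 41, 42, 42, 41]
t=7: [105, 101, 98, 94, 92, 92, 94, 97, 100, 103, 106, 108, 109, 109, 108]
t=8: [45, 42, 40, 38, 37, 37, 38, 39, 41, 44, 45, 46, 47, 47, 46]

Answer: a_10(8) = 45
Key observation: This trace re-runs the system from the modified initial state.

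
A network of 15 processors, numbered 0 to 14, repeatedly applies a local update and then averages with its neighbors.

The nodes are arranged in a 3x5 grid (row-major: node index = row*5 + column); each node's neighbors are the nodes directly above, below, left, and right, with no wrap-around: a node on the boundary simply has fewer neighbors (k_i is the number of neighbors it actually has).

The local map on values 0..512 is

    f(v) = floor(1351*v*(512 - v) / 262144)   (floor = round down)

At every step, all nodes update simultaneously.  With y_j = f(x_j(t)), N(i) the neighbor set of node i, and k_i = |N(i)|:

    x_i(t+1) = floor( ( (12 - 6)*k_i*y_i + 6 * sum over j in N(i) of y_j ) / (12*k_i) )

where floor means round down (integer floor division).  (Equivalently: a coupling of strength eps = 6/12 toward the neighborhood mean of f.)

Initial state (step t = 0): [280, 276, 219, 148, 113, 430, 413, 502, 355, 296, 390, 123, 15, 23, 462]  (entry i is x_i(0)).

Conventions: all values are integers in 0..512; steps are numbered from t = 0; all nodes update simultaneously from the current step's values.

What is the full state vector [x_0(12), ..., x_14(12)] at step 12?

Answer: [318, 317, 317, 317, 317, 317, 317, 317, 317, 317, 317, 317, 317, 317, 317]

Derivation:
t=0: [280, 276, 219, 148, 113, 430, 413, 502, 355, 296, 390, 123, 15, 23, 462]
t=1: [296, 313, 271, 280, 267, 222, 203, 120, 229, 270, 229, 205, 73, 102, 156]
t=2: [327, 325, 317, 334, 336, 329, 313, 265, 307, 327, 330, 298, 212, 238, 280]
t=3: [311, 314, 318, 310, 306, 311, 321, 329, 323, 315, 314, 323, 330, 332, 328]
t=4: [321, 319, 317, 320, 322, 320, 315, 311, 314, 317, 319, 314, 309, 309, 312]
t=5: [315, 317, 318, 316, 316, 316, 318, 321, 319, 318, 317, 319, 322, 322, 320]
t=6: [318, 317, 317, 318, 318, 318, 317, 315, 316, 317, 318, 316, 315, 315, 316]
t=7: [317, 317, 318, 317, 317, 317, 318, 318, 318, 318, 317, 318, 319, 319, 318]
t=8: [318, 317, 317, 317, 317, 317, 317, 317, 317, 317, 317, 317, 317, 317, 317]
t=9: [317, 317, 318, 318, 318, 317, 318, 318, 318, 318, 318, 318, 318, 318, 318]
t=10: [318, 317, 317, 317, 317, 317, 317, 317, 317, 317, 317, 317, 317, 317, 317]
t=11: [317, 317, 318, 318, 318, 317, 318, 318, 318, 318, 318, 318, 318, 318, 318]
t=12: [318, 317, 317, 317, 317, 317, 317, 317, 317, 317, 317, 317, 317, 317, 317]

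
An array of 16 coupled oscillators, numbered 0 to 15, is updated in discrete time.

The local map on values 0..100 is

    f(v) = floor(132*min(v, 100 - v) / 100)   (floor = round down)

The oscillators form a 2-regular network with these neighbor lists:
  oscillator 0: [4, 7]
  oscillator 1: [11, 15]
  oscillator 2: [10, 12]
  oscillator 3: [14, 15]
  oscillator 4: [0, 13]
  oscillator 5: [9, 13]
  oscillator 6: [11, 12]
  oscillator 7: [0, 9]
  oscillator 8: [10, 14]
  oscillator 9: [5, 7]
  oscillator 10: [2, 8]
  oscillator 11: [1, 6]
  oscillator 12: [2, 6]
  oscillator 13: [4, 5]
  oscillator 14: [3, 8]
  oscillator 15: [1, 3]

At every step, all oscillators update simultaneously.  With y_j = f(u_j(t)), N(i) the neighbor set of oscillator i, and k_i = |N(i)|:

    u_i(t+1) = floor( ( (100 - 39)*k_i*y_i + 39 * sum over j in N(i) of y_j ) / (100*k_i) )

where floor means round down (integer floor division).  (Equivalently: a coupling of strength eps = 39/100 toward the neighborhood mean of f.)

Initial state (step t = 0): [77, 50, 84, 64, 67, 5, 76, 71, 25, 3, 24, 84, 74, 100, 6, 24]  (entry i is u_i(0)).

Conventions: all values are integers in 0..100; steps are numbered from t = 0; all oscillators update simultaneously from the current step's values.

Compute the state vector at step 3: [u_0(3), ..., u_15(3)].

Answer: [51, 56, 46, 54, 43, 13, 51, 41, 43, 23, 46, 55, 48, 22, 43, 59]

Derivation:
t=0: [77, 50, 84, 64, 67, 5, 76, 71, 25, 3, 24, 84, 74, 100, 6, 24]
t=1: [34, 50, 25, 36, 32, 4, 29, 29, 27, 10, 29, 31, 30, 9, 19, 40]
t=2: [42, 58, 35, 43, 36, 7, 38, 34, 33, 16, 36, 44, 37, 15, 31, 53]
t=3: [51, 56, 46, 54, 43, 13, 51, 41, 43, 23, 46, 55, 48, 22, 43, 59]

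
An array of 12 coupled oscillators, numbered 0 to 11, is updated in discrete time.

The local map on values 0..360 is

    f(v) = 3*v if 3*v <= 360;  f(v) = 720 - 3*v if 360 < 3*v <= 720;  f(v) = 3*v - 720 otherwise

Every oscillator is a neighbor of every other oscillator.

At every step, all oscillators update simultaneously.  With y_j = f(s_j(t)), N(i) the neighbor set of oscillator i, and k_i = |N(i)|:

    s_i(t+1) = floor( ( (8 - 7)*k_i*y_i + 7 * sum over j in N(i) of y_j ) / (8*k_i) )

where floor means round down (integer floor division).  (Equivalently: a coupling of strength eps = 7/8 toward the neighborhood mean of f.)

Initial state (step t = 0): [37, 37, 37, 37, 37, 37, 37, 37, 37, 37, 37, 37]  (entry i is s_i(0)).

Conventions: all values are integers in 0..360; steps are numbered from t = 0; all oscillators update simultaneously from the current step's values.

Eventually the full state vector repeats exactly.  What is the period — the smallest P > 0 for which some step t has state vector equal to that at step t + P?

Simulating step by step:
t=0: [37, 37, 37, 37, 37, 37, 37, 37, 37, 37, 37, 37]
t=1: [111, 111, 111, 111, 111, 111, 111, 111, 111, 111, 111, 111]
t=2: [333, 333, 333, 333, 333, 333, 333, 333, 333, 333, 333, 333]
t=3: [279, 279, 279, 279, 279, 279, 279, 279, 279, 279, 279, 279]
t=4: [117, 117, 117, 117, 117, 117, 117, 117, 117, 117, 117, 117]
t=5: [351, 351, 351, 351, 351, 351, 351, 351, 351, 351, 351, 351]
t=6: [333, 333, 333, 333, 333, 333, 333, 333, 333, 333, 333, 333]

Answer: 4
Key observation: The state at step 2, [333, 333, 333, 333, 333, 333, 333, 333, 333, 333, 333, 333], reappears at step 6 — and no state repeats earlier — so the cycle the system enters has period 4.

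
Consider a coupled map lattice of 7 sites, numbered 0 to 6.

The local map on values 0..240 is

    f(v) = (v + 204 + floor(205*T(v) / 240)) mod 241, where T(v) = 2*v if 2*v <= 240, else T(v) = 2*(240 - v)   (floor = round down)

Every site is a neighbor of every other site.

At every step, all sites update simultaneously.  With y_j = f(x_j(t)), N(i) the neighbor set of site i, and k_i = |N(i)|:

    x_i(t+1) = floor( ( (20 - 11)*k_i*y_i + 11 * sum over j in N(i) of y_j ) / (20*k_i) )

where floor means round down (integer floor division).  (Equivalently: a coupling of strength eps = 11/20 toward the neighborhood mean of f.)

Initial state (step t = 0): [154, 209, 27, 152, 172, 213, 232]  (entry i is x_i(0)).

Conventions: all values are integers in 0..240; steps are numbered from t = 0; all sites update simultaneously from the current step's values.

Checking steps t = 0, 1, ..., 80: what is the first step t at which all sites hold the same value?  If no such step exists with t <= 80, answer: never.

Simulating step by step:
t=0: [154, 209, 27, 152, 172, 213, 232]  (not all equal)
t=1: [76, 148, 81, 76, 71, 147, 142]  (not all equal)
t=2: [129, 79, 134, 129, 125, 79, 80]  (not all equal)
t=3: [77, 126, 76, 77, 78, 126, 127]  (not all equal)
t=4: [135, 89, 134, 135, 136, 89, 89]  (not all equal)
t=5: [82, 142, 82, 82, 81, 142, 142]  (not all equal)
t=6: [142, 87, 142, 142, 141, 87, 87]  (not all equal)
t=7: [77, 136, 77, 77, 77, 136, 136]  (not all equal)
t=8: [133, 84, 133, 133, 133, 84, 84]  (not all equal)
t=9: [79, 133, 79, 79, 79, 133, 133]  (not all equal)
t=10: [137, 87, 137, 137, 137, 87, 87]  (not all equal)
t=11: [79, 137, 79, 79, 79, 137, 137]  (not all equal)
t=12: [136, 86, 136, 136, 136, 86, 86]  (not all equal)
t=13: [79, 136, 79, 79, 79, 136, 136]  (not all equal)
t=14: [137, 86, 137, 137, 137, 86, 86]  (not all equal)
t=15: [78, 135, 78, 78, 78, 135, 135]  (not all equal)
t=16: [136, 86, 136, 136, 136, 86, 86]  (not all equal)

Answer: never
Key observation: The state at step 12 reappears at step 16 — the system is in a cycle of period 4 from step 12 on.  No step 0..16 is synchronized, and the cycle repeats forever, so no step up to 80 (or ever) has all sites equal.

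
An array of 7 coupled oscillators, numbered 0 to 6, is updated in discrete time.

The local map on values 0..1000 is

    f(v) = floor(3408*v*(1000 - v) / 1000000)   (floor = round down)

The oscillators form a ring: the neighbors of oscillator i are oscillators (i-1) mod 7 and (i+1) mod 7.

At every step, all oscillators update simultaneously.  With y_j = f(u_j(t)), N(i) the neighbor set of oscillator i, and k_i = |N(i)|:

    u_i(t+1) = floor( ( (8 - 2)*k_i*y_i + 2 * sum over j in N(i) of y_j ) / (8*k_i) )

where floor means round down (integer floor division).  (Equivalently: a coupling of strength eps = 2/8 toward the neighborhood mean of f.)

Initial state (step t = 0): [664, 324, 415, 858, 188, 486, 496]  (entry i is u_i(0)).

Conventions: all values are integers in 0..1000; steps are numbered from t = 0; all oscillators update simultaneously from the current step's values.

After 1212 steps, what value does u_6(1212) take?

Answer: u_6(1212) = 451
Key observation: The state at step 37, [843, 843, 843, 843, 843, 843, 843], reappears at step 39: the system is in a cycle of period 2 from step 37 on.  Therefore the state at step 1212 equals the state at step 37 + ((1212 - 37) mod 2) = 38, which is [451, 451, 451, 451, 451, 451, 451].

Derivation:
t=0: [664, 324, 415, 858, 188, 486, 496]
t=1: [769, 757, 765, 479, 548, 809, 839]
t=2: [589, 621, 643, 819, 805, 557, 486]
t=3: [825, 802, 749, 543, 568, 803, 846]
t=4: [492, 547, 653, 818, 800, 564, 461]
t=5: [849, 835, 747, 544, 576, 802, 845]
t=6: [441, 486, 647, 818, 797, 565, 456]
t=7: [842, 840, 753, 546, 581, 802, 843]
t=8: [453, 479, 637, 815, 794, 565, 462]
t=9: [845, 841, 761, 552, 586, 803, 845]
t=10: [447, 474, 626, 812, 792, 563, 457]
t=11: [843, 841, 768, 559, 590, 804, 843]
t=12: [451, 473, 617, 808, 790, 562, 461]
t=13: [844, 842, 775, 567, 594, 804, 844]
t=14: [448, 470, 606, 803, 787, 561, 459]
t=15: [843, 842, 783, 577, 600, 806, 844]
t=16: [450, 468, 594, 797, 783, 557, 458]
t=17: [843, 844, 790, 588, 608, 808, 844]
t=18: [450, 463, 582, 790, 778, 553, 458]
t=19: [843, 844, 798, 600, 616, 810, 844]
t=20: [450, 461, 569, 782, 772, 549, 457]
t=21: [843, 844, 804, 614, 627, 812, 844]
t=22: [450, 459, 559, 772, 763, 545, 457]
t=23: [843, 844, 810, 631, 642, 816, 844]
t=24: [450, 457, 548, 758, 750, 537, 456]
t=25: [843, 844, 816, 654, 663, 820, 845]
t=26: [450, 456, 535, 737, 730, 528, 453]
t=27: [843, 845, 823, 684, 691, 826, 844]
t=28: [450, 452, 519, 704, 698, 513, 453]
t=29: [843, 844, 831, 728, 733, 833, 844]
t=30: [450, 452, 498, 648, 643, 494, 451]
t=31: [843, 844, 840, 786, 790, 841, 844]
t=32: [450, 449, 471, 557, 552, 467, 449]
t=33: [843, 843, 847, 841, 842, 846, 843]
t=34: [451, 449, 444, 453, 452, 446, 450]
t=35: [843, 842, 841, 843, 843, 842, 842]
t=36: [451, 453, 454, 451, 451, 452, 452]
t=37: [843, 843, 843, 843, 843, 843, 843]
t=38: [451, 451, 451, 451, 451, 451, 451]
t=39: [843, 843, 843, 843, 843, 843, 843]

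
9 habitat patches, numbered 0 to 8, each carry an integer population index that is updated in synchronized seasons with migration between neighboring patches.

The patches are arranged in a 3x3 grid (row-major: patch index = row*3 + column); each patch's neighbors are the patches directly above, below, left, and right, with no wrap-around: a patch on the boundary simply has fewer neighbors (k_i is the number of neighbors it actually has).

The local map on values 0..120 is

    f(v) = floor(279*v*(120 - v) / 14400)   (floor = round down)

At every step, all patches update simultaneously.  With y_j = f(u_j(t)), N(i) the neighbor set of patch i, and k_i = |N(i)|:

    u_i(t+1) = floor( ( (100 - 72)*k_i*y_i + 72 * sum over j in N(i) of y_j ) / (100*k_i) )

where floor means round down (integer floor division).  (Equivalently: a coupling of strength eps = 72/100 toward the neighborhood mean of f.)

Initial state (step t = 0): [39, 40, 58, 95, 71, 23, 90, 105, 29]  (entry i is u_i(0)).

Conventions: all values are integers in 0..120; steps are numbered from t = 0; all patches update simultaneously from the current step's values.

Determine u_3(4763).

Simulating step by step:
t=0: [39, 40, 58, 95, 71, 23, 90, 105, 29]
t=1: [55, 64, 57, 56, 51, 56, 41, 49, 40]
t=2: [69, 68, 69, 67, 68, 67, 66, 64, 66]
t=3: [68, 68, 68, 68, 68, 68, 68, 68, 68]
t=4: [68, 68, 68, 68, 68, 68, 68, 68, 68]

Answer: u_3(4763) = 68
Key observation: The state at step 3, [68, 68, 68, 68, 68, 68, 68, 68, 68], reappears at step 4: the system is in a cycle of period 1 from step 3 on.  Therefore the state at step 4763 equals the state at step 3 + ((4763 - 3) mod 1) = 3, which is [68, 68, 68, 68, 68, 68, 68, 68, 68].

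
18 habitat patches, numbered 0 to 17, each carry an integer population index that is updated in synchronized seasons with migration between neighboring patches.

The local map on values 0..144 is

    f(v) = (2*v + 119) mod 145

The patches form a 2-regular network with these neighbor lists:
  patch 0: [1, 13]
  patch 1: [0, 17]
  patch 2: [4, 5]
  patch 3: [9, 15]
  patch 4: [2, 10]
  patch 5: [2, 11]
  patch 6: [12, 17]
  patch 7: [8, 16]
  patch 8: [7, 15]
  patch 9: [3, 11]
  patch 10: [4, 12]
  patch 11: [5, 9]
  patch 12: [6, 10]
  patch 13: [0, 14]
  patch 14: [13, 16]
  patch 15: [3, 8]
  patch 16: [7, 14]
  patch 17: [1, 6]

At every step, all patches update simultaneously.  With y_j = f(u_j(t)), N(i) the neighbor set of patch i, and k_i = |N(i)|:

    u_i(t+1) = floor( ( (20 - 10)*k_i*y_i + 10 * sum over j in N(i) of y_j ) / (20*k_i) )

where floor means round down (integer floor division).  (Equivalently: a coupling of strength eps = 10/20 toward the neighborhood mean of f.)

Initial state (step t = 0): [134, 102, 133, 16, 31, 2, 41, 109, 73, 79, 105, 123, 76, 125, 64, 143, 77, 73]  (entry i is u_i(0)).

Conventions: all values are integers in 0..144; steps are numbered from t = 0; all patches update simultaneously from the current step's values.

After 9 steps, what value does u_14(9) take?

Simulating step by step:
t=0: [134, 102, 133, 16, 31, 2, 41, 109, 73, 79, 105, 123, 76, 125, 64, 143, 77, 73]
t=1: [76, 70, 87, 64, 51, 104, 89, 85, 100, 86, 60, 101, 86, 89, 102, 89, 101, 82]
t=2: [93, 123, 29, 53, 62, 27, 38, 87, 52, 33, 66, 25, 25, 43, 26, 36, 59, 99]
t=3: [41, 48, 47, 61, 83, 28, 37, 44, 51, 46, 83, 29, 51, 40, 51, 62, 53, 44]
t=4: [59, 64, 76, 89, 122, 40, 58, 70, 78, 65, 124, 40, 85, 60, 71, 92, 74, 60]
t=5: [95, 97, 94, 32, 87, 72, 104, 120, 96, 67, 92, 66, 113, 99, 112, 40, 118, 95]
t=6: [22, 21, 38, 59, 9, 89, 37, 56, 41, 90, 21, 109, 40, 31, 49, 41, 63, 24]
t=7: [22, 18, 61, 62, 85, 27, 43, 82, 63, 39, 55, 27, 43, 40, 70, 65, 89, 27]
t=8: [25, 16, 91, 88, 117, 45, 52, 95, 110, 57, 93, 34, 66, 60, 72, 101, 66, 31]
t=9: [37, 18, 37, 32, 38, 45, 74, 48, 37, 55, 49, 59, 76, 82, 109, 29, 87, 39]

Answer: u_14(9) = 109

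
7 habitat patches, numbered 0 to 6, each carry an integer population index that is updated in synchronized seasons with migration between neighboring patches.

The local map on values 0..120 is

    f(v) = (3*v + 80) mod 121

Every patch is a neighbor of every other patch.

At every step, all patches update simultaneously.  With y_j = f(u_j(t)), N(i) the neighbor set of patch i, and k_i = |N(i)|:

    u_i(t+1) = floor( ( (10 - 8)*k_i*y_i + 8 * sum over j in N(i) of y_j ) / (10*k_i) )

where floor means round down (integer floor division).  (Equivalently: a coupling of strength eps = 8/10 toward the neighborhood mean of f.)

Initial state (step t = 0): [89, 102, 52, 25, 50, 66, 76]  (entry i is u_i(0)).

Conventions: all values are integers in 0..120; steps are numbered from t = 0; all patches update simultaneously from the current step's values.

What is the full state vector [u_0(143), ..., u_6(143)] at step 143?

Simulating step by step:
t=0: [89, 102, 52, 25, 50, 66, 76]
t=1: [72, 66, 72, 67, 72, 67, 69]
t=2: [46, 45, 46, 45, 46, 45, 45]
t=3: [95, 95, 95, 95, 95, 95, 95]
t=4: [2, 2, 2, 2, 2, 2, 2]
t=5: [86, 86, 86, 86, 86, 86, 86]
t=6: [96, 96, 96, 96, 96, 96, 96]
t=7: [5, 5, 5, 5, 5, 5, 5]
t=8: [95, 95, 95, 95, 95, 95, 95]

Answer: [95, 95, 95, 95, 95, 95, 95]
Key observation: The state at step 3, [95, 95, 95, 95, 95, 95, 95], reappears at step 8: the system is in a cycle of period 5 from step 3 on.  Therefore the state at step 143 equals the state at step 3 + ((143 - 3) mod 5) = 3, which is [95, 95, 95, 95, 95, 95, 95].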